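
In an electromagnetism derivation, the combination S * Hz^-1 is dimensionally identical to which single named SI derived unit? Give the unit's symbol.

F

S = 1/Ω (conductance is reciprocal resistance),
    = kg⁻¹·m⁻²·s³·A².
Hz = 1/s = s⁻¹ (frequency is cycles per second).
So Hz⁻¹ = s.
Combining: S·Hz⁻¹ = (kg⁻¹·m⁻²·s³·A²) · s = kg⁻¹·m⁻²·s⁴·A².
kg⁻¹·m⁻²·s⁴·A² is the base-SI form of the farad.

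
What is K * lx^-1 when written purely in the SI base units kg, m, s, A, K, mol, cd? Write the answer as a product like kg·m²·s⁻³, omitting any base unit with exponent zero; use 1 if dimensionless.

lx = m⁻²·cd.
So lx⁻¹ = m²·cd⁻¹.
Combining: K·lx⁻¹ = K · (m²·cd⁻¹) = m²·K·cd⁻¹.

m²·K·cd⁻¹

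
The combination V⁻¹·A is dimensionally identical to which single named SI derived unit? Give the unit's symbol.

V = W/A (potential = power per current),
    = kg·m²·s⁻³·A⁻¹.
So V⁻¹ = kg⁻¹·m⁻²·s³·A.
Combining: V⁻¹·A = (kg⁻¹·m⁻²·s³·A) · A = kg⁻¹·m⁻²·s³·A².
kg⁻¹·m⁻²·s³·A² is the base-SI form of the siemens.

S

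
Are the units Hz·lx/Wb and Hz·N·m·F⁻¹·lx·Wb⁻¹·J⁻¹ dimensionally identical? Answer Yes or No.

No

Left side:
  Hz = 1/s = s⁻¹ (frequency is cycles per second).
  Wb = V·s (flux: a volt is a weber per second),
      = kg·m²·s⁻²·A⁻¹.
  So Wb⁻¹ = kg⁻¹·m⁻²·s²·A.
  lx = lm/m² (illuminance = luminous flux per area),
      = m⁻²·cd.
  Combining: Hz·Wb⁻¹·lx = s⁻¹ · (kg⁻¹·m⁻²·s²·A) · (m⁻²·cd) = kg⁻¹·m⁻⁴·s·A·cd.
Right side:
  Hz = s⁻¹.
  N = kg·m·s⁻².
  F = kg⁻¹·m⁻²·s⁴·A².
  So F⁻¹ = kg·m²·s⁻⁴·A⁻².
  lx = m⁻²·cd.
  Wb = kg·m²·s⁻²·A⁻¹.
  So Wb⁻¹ = kg⁻¹·m⁻²·s²·A.
  J = kg·m²·s⁻².
  So J⁻¹ = kg⁻¹·m⁻²·s².
  Combining: Hz·N·m·F⁻¹·lx·Wb⁻¹·J⁻¹ = s⁻¹ · (kg·m·s⁻²) · m · (kg·m²·s⁻⁴·A⁻²) · (m⁻²·cd) · (kg⁻¹·m⁻²·s²·A) · (kg⁻¹·m⁻²·s²) = m⁻²·s⁻³·A⁻¹·cd.
Left is kg⁻¹·m⁻⁴·s·A·cd; right is m⁻²·s⁻³·A⁻¹·cd — different.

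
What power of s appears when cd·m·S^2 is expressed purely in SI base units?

6

S = kg⁻¹·m⁻²·s³·A².
So S² = kg⁻²·m⁻⁴·s⁶·A⁴.
Combining: cd·m·S² = cd · m · (kg⁻²·m⁻⁴·s⁶·A⁴) = kg⁻²·m⁻³·s⁶·A⁴·cd.
The exponent of s is 6.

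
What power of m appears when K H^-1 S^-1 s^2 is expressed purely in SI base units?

0

H = Wb/A (inductance = flux per current),
    = kg·m²·s⁻²·A⁻².
So H⁻¹ = kg⁻¹·m⁻²·s²·A².
S = 1/Ω (conductance is reciprocal resistance),
    = kg⁻¹·m⁻²·s³·A².
So S⁻¹ = kg·m²·s⁻³·A⁻².
Combining: K·H⁻¹·S⁻¹·s² = K · (kg⁻¹·m⁻²·s²·A²) · (kg·m²·s⁻³·A⁻²) · s² = s·K.
The exponent of m is 0.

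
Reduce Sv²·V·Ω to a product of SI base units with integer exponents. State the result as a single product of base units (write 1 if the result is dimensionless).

Sv = J/kg (equivalent dose = energy per mass),
    = m²·s⁻².
So Sv² = m⁴·s⁻⁴.
V = W/A (potential = power per current),
    = kg·m²·s⁻³·A⁻¹.
Ω = V/A (resistance = voltage per current),
    = kg·m²·s⁻³·A⁻².
Combining: Sv²·V·Ω = (m⁴·s⁻⁴) · (kg·m²·s⁻³·A⁻¹) · (kg·m²·s⁻³·A⁻²) = kg²·m⁸·s⁻¹⁰·A⁻³.

kg²·m⁸·s⁻¹⁰·A⁻³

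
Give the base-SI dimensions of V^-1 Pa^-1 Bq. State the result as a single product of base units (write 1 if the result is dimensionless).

kg⁻²·m⁻¹·s⁴·A

V = kg·m²·s⁻³·A⁻¹.
So V⁻¹ = kg⁻¹·m⁻²·s³·A.
Pa = kg·m⁻¹·s⁻².
So Pa⁻¹ = kg⁻¹·m·s².
Bq = s⁻¹.
Combining: V⁻¹·Pa⁻¹·Bq = (kg⁻¹·m⁻²·s³·A) · (kg⁻¹·m·s²) · s⁻¹ = kg⁻²·m⁻¹·s⁴·A.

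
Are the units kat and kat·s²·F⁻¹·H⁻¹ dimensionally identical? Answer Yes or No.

Yes

Left side:
  kat = s⁻¹·mol.
Right side:
  kat = mol/s = s⁻¹·mol (catalytic activity).
  F = C/V (capacitance = charge per voltage),
      = A·s/(kg·m²·s⁻³·A⁻¹) (substituting C and V),
      = kg⁻¹·m⁻²·s⁴·A².
  So F⁻¹ = kg·m²·s⁻⁴·A⁻².
  H = Wb/A (inductance = flux per current),
      = kg·m²·s⁻²·A⁻².
  So H⁻¹ = kg⁻¹·m⁻²·s²·A².
  Combining: kat·s²·F⁻¹·H⁻¹ = (s⁻¹·mol) · s² · (kg·m²·s⁻⁴·A⁻²) · (kg⁻¹·m⁻²·s²·A²) = s⁻¹·mol.
Both reduce to s⁻¹·mol.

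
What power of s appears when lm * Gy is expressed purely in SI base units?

-2

lm = cd.
Gy = m²·s⁻².
Combining: lm·Gy = cd · (m²·s⁻²) = m²·s⁻²·cd.
The exponent of s is -2.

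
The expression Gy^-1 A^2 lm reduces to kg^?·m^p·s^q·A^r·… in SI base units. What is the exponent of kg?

0

Gy = m²·s⁻².
So Gy⁻¹ = m⁻²·s².
lm = cd.
Combining: Gy⁻¹·A²·lm = (m⁻²·s²) · A² · cd = m⁻²·s²·A²·cd.
The exponent of kg is 0.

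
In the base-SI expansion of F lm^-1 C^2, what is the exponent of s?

6

F = kg⁻¹·m⁻²·s⁴·A².
lm = cd.
So lm⁻¹ = cd⁻¹.
C = s·A.
So C² = s²·A².
Combining: F·lm⁻¹·C² = (kg⁻¹·m⁻²·s⁴·A²) · cd⁻¹ · (s²·A²) = kg⁻¹·m⁻²·s⁶·A⁴·cd⁻¹.
The exponent of s is 6.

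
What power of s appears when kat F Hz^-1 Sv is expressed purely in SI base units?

2

kat = s⁻¹·mol.
F = kg⁻¹·m⁻²·s⁴·A².
Hz = s⁻¹.
So Hz⁻¹ = s.
Sv = m²·s⁻².
Combining: kat·F·Hz⁻¹·Sv = (s⁻¹·mol) · (kg⁻¹·m⁻²·s⁴·A²) · s · (m²·s⁻²) = kg⁻¹·s²·A²·mol.
The exponent of s is 2.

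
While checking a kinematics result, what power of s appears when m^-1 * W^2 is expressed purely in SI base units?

-6

W = J/s (power = energy per time),
    = kg·m²·s⁻³.
So W² = kg²·m⁴·s⁻⁶.
Combining: m⁻¹·W² = m⁻¹ · (kg²·m⁴·s⁻⁶) = kg²·m³·s⁻⁶.
The exponent of s is -6.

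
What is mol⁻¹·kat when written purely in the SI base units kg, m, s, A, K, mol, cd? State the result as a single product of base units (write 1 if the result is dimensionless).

s⁻¹

kat = mol/s = s⁻¹·mol (catalytic activity).
Combining: mol⁻¹·kat = mol⁻¹ · (s⁻¹·mol) = s⁻¹.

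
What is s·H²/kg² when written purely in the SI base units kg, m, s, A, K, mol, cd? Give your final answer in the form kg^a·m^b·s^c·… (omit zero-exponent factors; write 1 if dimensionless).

m⁴·s⁻³·A⁻⁴

H = Wb/A (inductance = flux per current),
    = kg·m²·s⁻²·A⁻².
So H² = kg²·m⁴·s⁻⁴·A⁻⁴.
Combining: s·kg⁻²·H² = s · kg⁻² · (kg²·m⁴·s⁻⁴·A⁻⁴) = m⁴·s⁻³·A⁻⁴.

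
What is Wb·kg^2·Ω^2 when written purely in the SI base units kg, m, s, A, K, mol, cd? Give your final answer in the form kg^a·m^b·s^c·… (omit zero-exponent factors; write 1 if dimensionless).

Wb = kg·m²·s⁻²·A⁻¹.
Ω = kg·m²·s⁻³·A⁻².
So Ω² = kg²·m⁴·s⁻⁶·A⁻⁴.
Combining: Wb·kg²·Ω² = (kg·m²·s⁻²·A⁻¹) · kg² · (kg²·m⁴·s⁻⁶·A⁻⁴) = kg⁵·m⁶·s⁻⁸·A⁻⁵.

kg⁵·m⁶·s⁻⁸·A⁻⁵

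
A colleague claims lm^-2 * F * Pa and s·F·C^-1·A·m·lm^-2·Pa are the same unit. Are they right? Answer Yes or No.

Left side:
  lm = cd·sr = cd (luminous flux; sr is dimensionless).
  So lm⁻² = cd⁻².
  F = C/V (capacitance = charge per voltage),
      = A·s/(kg·m²·s⁻³·A⁻¹) (substituting C and V),
      = kg⁻¹·m⁻²·s⁴·A².
  Pa = N/m² (pressure = force per area),
      = kg·m⁻¹·s⁻².
  Combining: lm⁻²·F·Pa = cd⁻² · (kg⁻¹·m⁻²·s⁴·A²) · (kg·m⁻¹·s⁻²) = m⁻³·s²·A²·cd⁻².
Right side:
  F = C/V (capacitance = charge per voltage),
      = A·s/(kg·m²·s⁻³·A⁻¹) (substituting C and V),
      = kg⁻¹·m⁻²·s⁴·A².
  C = A·s = s·A (charge = current × time).
  So C⁻¹ = s⁻¹·A⁻¹.
  lm = cd·sr = cd (luminous flux; sr is dimensionless).
  So lm⁻² = cd⁻².
  Pa = N/m² (pressure = force per area),
      = kg·m⁻¹·s⁻².
  Combining: s·F·C⁻¹·A·m·lm⁻²·Pa = s · (kg⁻¹·m⁻²·s⁴·A²) · (s⁻¹·A⁻¹) · A · m · cd⁻² · (kg·m⁻¹·s⁻²) = m⁻²·s²·A²·cd⁻².
Left is m⁻³·s²·A²·cd⁻²; right is m⁻²·s²·A²·cd⁻² — different.

No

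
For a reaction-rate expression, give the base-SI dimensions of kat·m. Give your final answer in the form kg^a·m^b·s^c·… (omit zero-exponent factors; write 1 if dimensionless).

m·s⁻¹·mol

kat = mol/s = s⁻¹·mol (catalytic activity).
Combining: kat·m = (s⁻¹·mol) · m = m·s⁻¹·mol.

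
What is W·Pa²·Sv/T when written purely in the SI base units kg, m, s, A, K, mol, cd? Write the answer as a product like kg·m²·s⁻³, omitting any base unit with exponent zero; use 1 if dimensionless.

kg²·m²·s⁻⁷·A

T = Wb/m² (flux density = flux per area),
    = kg·s⁻²·A⁻¹.
So T⁻¹ = kg⁻¹·s²·A.
W = J/s (power = energy per time),
    = kg·m²·s⁻³.
Pa = N/m² (pressure = force per area),
    = kg·m⁻¹·s⁻².
So Pa² = kg²·m⁻²·s⁻⁴.
Sv = J/kg (equivalent dose = energy per mass),
    = m²·s⁻².
Combining: T⁻¹·W·Pa²·Sv = (kg⁻¹·s²·A) · (kg·m²·s⁻³) · (kg²·m⁻²·s⁻⁴) · (m²·s⁻²) = kg²·m²·s⁻⁷·A.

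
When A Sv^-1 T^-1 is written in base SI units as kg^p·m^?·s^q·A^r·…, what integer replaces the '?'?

-2

Sv = J/kg (equivalent dose = energy per mass),
    = m²·s⁻².
So Sv⁻¹ = m⁻²·s².
T = Wb/m² (flux density = flux per area),
    = kg·s⁻²·A⁻¹.
So T⁻¹ = kg⁻¹·s²·A.
Combining: A·Sv⁻¹·T⁻¹ = A · (m⁻²·s²) · (kg⁻¹·s²·A) = kg⁻¹·m⁻²·s⁴·A².
The exponent of m is -2.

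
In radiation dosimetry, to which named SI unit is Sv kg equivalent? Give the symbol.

J

Sv = J/kg (equivalent dose = energy per mass),
    = m²·s⁻².
Combining: Sv·kg = (m²·s⁻²) · kg = kg·m²·s⁻².
kg·m²·s⁻² is the base-SI form of the joule.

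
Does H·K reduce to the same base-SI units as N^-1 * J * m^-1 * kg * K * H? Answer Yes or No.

Left side:
  H = Wb/A (inductance = flux per current),
      = kg·m²·s⁻²·A⁻².
  Combining: H·K = (kg·m²·s⁻²·A⁻²) · K = kg·m²·s⁻²·A⁻²·K.
Right side:
  N = kg·m/s² = kg·m·s⁻² (force = mass × acceleration).
  So N⁻¹ = kg⁻¹·m⁻¹·s².
  J = N·m (work = force × distance),
      = kg·m²·s⁻².
  H = Wb/A (inductance = flux per current),
      = kg·m²·s⁻²·A⁻².
  Combining: N⁻¹·J·m⁻¹·kg·K·H = (kg⁻¹·m⁻¹·s²) · (kg·m²·s⁻²) · m⁻¹ · kg · K · (kg·m²·s⁻²·A⁻²) = kg²·m²·s⁻²·A⁻²·K.
Left is kg·m²·s⁻²·A⁻²·K; right is kg²·m²·s⁻²·A⁻²·K — different.

No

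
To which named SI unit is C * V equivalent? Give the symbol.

C = A·s = s·A (charge = current × time).
V = W/A (potential = power per current),
    = kg·m²·s⁻³·A⁻¹.
Combining: C·V = (s·A) · (kg·m²·s⁻³·A⁻¹) = kg·m²·s⁻².
kg·m²·s⁻² is the base-SI form of the joule.

J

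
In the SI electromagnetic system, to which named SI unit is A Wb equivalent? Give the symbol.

Wb = kg·m²·s⁻²·A⁻¹.
Combining: A·Wb = A · (kg·m²·s⁻²·A⁻¹) = kg·m²·s⁻².
kg·m²·s⁻² is the base-SI form of the joule.

J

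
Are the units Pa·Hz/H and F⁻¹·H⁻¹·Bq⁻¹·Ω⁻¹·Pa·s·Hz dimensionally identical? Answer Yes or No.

Left side:
  Pa = N/m² (pressure = force per area),
      = kg·m⁻¹·s⁻².
  H = Wb/A (inductance = flux per current),
      = kg·m²·s⁻²·A⁻².
  So H⁻¹ = kg⁻¹·m⁻²·s²·A².
  Hz = 1/s = s⁻¹ (frequency is cycles per second).
  Combining: Pa·H⁻¹·Hz = (kg·m⁻¹·s⁻²) · (kg⁻¹·m⁻²·s²·A²) · s⁻¹ = m⁻³·s⁻¹·A².
Right side:
  F = kg⁻¹·m⁻²·s⁴·A².
  So F⁻¹ = kg·m²·s⁻⁴·A⁻².
  H = kg·m²·s⁻²·A⁻².
  So H⁻¹ = kg⁻¹·m⁻²·s²·A².
  Bq = s⁻¹.
  So Bq⁻¹ = s.
  Ω = kg·m²·s⁻³·A⁻².
  So Ω⁻¹ = kg⁻¹·m⁻²·s³·A².
  Pa = kg·m⁻¹·s⁻².
  Hz = s⁻¹.
  Combining: F⁻¹·H⁻¹·Bq⁻¹·Ω⁻¹·Pa·s·Hz = (kg·m²·s⁻⁴·A⁻²) · (kg⁻¹·m⁻²·s²·A²) · s · (kg⁻¹·m⁻²·s³·A²) · (kg·m⁻¹·s⁻²) · s · s⁻¹ = m⁻³·A².
Left is m⁻³·s⁻¹·A²; right is m⁻³·A² — different.

No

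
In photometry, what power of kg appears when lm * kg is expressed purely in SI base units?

lm = cd·sr = cd (luminous flux; sr is dimensionless).
Combining: lm·kg = cd · kg = kg·cd.
The exponent of kg is 1.

1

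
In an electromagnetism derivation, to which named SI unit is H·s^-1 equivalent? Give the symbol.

H = kg·m²·s⁻²·A⁻².
Combining: H·s⁻¹ = (kg·m²·s⁻²·A⁻²) · s⁻¹ = kg·m²·s⁻³·A⁻².
kg·m²·s⁻³·A⁻² is the base-SI form of the ohm.

Ω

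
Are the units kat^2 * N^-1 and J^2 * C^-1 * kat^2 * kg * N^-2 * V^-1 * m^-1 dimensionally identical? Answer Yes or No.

Left side:
  kat = mol/s = s⁻¹·mol (catalytic activity).
  So kat² = s⁻²·mol².
  N = kg·m/s² = kg·m·s⁻² (force = mass × acceleration).
  So N⁻¹ = kg⁻¹·m⁻¹·s².
  Combining: kat²·N⁻¹ = (s⁻²·mol²) · (kg⁻¹·m⁻¹·s²) = kg⁻¹·m⁻¹·mol².
Right side:
  J = N·m (work = force × distance),
      = kg·m²·s⁻².
  So J² = kg²·m⁴·s⁻⁴.
  C = A·s = s·A (charge = current × time).
  So C⁻¹ = s⁻¹·A⁻¹.
  kat = mol/s = s⁻¹·mol (catalytic activity).
  So kat² = s⁻²·mol².
  N = kg·m/s² = kg·m·s⁻² (force = mass × acceleration).
  So N⁻² = kg⁻²·m⁻²·s⁴.
  V = W/A (potential = power per current),
      = kg·m²·s⁻³·A⁻¹.
  So V⁻¹ = kg⁻¹·m⁻²·s³·A.
  Combining: J²·C⁻¹·kat²·kg·N⁻²·V⁻¹·m⁻¹ = (kg²·m⁴·s⁻⁴) · (s⁻¹·A⁻¹) · (s⁻²·mol²) · kg · (kg⁻²·m⁻²·s⁴) · (kg⁻¹·m⁻²·s³·A) · m⁻¹ = m⁻¹·mol².
Left is kg⁻¹·m⁻¹·mol²; right is m⁻¹·mol² — different.

No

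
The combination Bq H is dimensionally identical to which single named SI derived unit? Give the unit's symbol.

Ω

Bq = 1/s = s⁻¹ (activity is decays per second).
H = Wb/A (inductance = flux per current),
    = kg·m²·s⁻²·A⁻².
Combining: Bq·H = s⁻¹ · (kg·m²·s⁻²·A⁻²) = kg·m²·s⁻³·A⁻².
kg·m²·s⁻³·A⁻² is the base-SI form of the ohm.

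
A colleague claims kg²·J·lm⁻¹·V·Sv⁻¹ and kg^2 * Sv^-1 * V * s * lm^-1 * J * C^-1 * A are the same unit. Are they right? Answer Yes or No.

Left side:
  J = N·m (work = force × distance),
      = kg·m²·s⁻².
  lm = cd·sr = cd (luminous flux; sr is dimensionless).
  So lm⁻¹ = cd⁻¹.
  V = W/A (potential = power per current),
      = kg·m²·s⁻³·A⁻¹.
  Sv = J/kg (equivalent dose = energy per mass),
      = m²·s⁻².
  So Sv⁻¹ = m⁻²·s².
  Combining: kg²·J·lm⁻¹·V·Sv⁻¹ = kg² · (kg·m²·s⁻²) · cd⁻¹ · (kg·m²·s⁻³·A⁻¹) · (m⁻²·s²) = kg⁴·m²·s⁻³·A⁻¹·cd⁻¹.
Right side:
  Sv = m²·s⁻².
  So Sv⁻¹ = m⁻²·s².
  V = kg·m²·s⁻³·A⁻¹.
  lm = cd.
  So lm⁻¹ = cd⁻¹.
  J = kg·m²·s⁻².
  C = s·A.
  So C⁻¹ = s⁻¹·A⁻¹.
  Combining: kg²·Sv⁻¹·V·s·lm⁻¹·J·C⁻¹·A = kg² · (m⁻²·s²) · (kg·m²·s⁻³·A⁻¹) · s · cd⁻¹ · (kg·m²·s⁻²) · (s⁻¹·A⁻¹) · A = kg⁴·m²·s⁻³·A⁻¹·cd⁻¹.
Both reduce to kg⁴·m²·s⁻³·A⁻¹·cd⁻¹.

Yes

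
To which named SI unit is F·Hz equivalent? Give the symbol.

F = kg⁻¹·m⁻²·s⁴·A².
Hz = s⁻¹.
Combining: F·Hz = (kg⁻¹·m⁻²·s⁴·A²) · s⁻¹ = kg⁻¹·m⁻²·s³·A².
kg⁻¹·m⁻²·s³·A² is the base-SI form of the siemens.

S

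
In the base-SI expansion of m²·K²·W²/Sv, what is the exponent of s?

-4

W = J/s (power = energy per time),
    = kg·m²·s⁻³.
So W² = kg²·m⁴·s⁻⁶.
Sv = J/kg (equivalent dose = energy per mass),
    = m²·s⁻².
So Sv⁻¹ = m⁻²·s².
Combining: m²·K²·W²·Sv⁻¹ = m² · K² · (kg²·m⁴·s⁻⁶) · (m⁻²·s²) = kg²·m⁴·s⁻⁴·K².
The exponent of s is -4.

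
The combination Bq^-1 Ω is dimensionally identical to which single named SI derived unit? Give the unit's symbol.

Bq = 1/s = s⁻¹ (activity is decays per second).
So Bq⁻¹ = s.
Ω = V/A (resistance = voltage per current),
    = kg·m²·s⁻³·A⁻².
Combining: Bq⁻¹·Ω = s · (kg·m²·s⁻³·A⁻²) = kg·m²·s⁻²·A⁻².
kg·m²·s⁻²·A⁻² is the base-SI form of the henry.

H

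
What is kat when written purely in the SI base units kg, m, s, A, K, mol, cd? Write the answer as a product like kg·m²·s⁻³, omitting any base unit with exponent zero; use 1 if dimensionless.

kat = mol/s = s⁻¹·mol (catalytic activity).

s⁻¹·mol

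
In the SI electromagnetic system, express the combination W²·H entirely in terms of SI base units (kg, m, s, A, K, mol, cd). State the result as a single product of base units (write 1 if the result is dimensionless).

kg³·m⁶·s⁻⁸·A⁻²

W = J/s (power = energy per time),
    = kg·m²·s⁻³.
So W² = kg²·m⁴·s⁻⁶.
H = Wb/A (inductance = flux per current),
    = kg·m²·s⁻²·A⁻².
Combining: W²·H = (kg²·m⁴·s⁻⁶) · (kg·m²·s⁻²·A⁻²) = kg³·m⁶·s⁻⁸·A⁻².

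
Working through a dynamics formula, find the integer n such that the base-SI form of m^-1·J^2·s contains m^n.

J = kg·m²·s⁻².
So J² = kg²·m⁴·s⁻⁴.
Combining: m⁻¹·J²·s = m⁻¹ · (kg²·m⁴·s⁻⁴) · s = kg²·m³·s⁻³.
The exponent of m is 3.

3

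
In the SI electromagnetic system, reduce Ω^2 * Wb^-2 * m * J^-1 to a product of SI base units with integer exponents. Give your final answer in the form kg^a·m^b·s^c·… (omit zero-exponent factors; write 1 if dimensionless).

kg⁻¹·m⁻¹·A⁻²

Ω = kg·m²·s⁻³·A⁻².
So Ω² = kg²·m⁴·s⁻⁶·A⁻⁴.
Wb = kg·m²·s⁻²·A⁻¹.
So Wb⁻² = kg⁻²·m⁻⁴·s⁴·A².
J = kg·m²·s⁻².
So J⁻¹ = kg⁻¹·m⁻²·s².
Combining: Ω²·Wb⁻²·m·J⁻¹ = (kg²·m⁴·s⁻⁶·A⁻⁴) · (kg⁻²·m⁻⁴·s⁴·A²) · m · (kg⁻¹·m⁻²·s²) = kg⁻¹·m⁻¹·A⁻².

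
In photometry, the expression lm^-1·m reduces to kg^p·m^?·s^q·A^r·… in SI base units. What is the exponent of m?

lm = cd.
So lm⁻¹ = cd⁻¹.
Combining: lm⁻¹·m = cd⁻¹ · m = m·cd⁻¹.
The exponent of m is 1.

1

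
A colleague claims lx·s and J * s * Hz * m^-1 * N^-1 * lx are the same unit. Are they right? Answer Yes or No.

Left side:
  lx = lm/m² (illuminance = luminous flux per area),
      = m⁻²·cd.
  Combining: lx·s = (m⁻²·cd) · s = m⁻²·s·cd.
Right side:
  J = kg·m²·s⁻².
  Hz = s⁻¹.
  N = kg·m·s⁻².
  So N⁻¹ = kg⁻¹·m⁻¹·s².
  lx = m⁻²·cd.
  Combining: J·s·Hz·m⁻¹·N⁻¹·lx = (kg·m²·s⁻²) · s · s⁻¹ · m⁻¹ · (kg⁻¹·m⁻¹·s²) · (m⁻²·cd) = m⁻²·cd.
Left is m⁻²·s·cd; right is m⁻²·cd — different.

No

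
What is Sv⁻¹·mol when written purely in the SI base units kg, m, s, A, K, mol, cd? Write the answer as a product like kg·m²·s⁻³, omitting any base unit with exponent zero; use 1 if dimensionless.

Sv = J/kg (equivalent dose = energy per mass),
    = m²·s⁻².
So Sv⁻¹ = m⁻²·s².
Combining: Sv⁻¹·mol = (m⁻²·s²) · mol = m⁻²·s²·mol.

m⁻²·s²·mol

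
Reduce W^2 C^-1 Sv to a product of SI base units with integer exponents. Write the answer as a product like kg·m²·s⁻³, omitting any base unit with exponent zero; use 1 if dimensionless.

kg²·m⁶·s⁻⁹·A⁻¹

W = J/s (power = energy per time),
    = kg·m²·s⁻³.
So W² = kg²·m⁴·s⁻⁶.
C = A·s = s·A (charge = current × time).
So C⁻¹ = s⁻¹·A⁻¹.
Sv = J/kg (equivalent dose = energy per mass),
    = m²·s⁻².
Combining: W²·C⁻¹·Sv = (kg²·m⁴·s⁻⁶) · (s⁻¹·A⁻¹) · (m²·s⁻²) = kg²·m⁶·s⁻⁹·A⁻¹.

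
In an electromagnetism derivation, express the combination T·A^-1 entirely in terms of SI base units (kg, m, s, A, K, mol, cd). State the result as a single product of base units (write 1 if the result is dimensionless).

kg·s⁻²·A⁻²

T = Wb/m² (flux density = flux per area),
    = kg·s⁻²·A⁻¹.
Combining: T·A⁻¹ = (kg·s⁻²·A⁻¹) · A⁻¹ = kg·s⁻²·A⁻².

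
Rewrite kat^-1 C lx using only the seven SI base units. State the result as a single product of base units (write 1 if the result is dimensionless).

kat = mol/s = s⁻¹·mol (catalytic activity).
So kat⁻¹ = s·mol⁻¹.
C = A·s = s·A (charge = current × time).
lx = lm/m² (illuminance = luminous flux per area),
    = m⁻²·cd.
Combining: kat⁻¹·C·lx = (s·mol⁻¹) · (s·A) · (m⁻²·cd) = m⁻²·s²·A·mol⁻¹·cd.

m⁻²·s²·A·mol⁻¹·cd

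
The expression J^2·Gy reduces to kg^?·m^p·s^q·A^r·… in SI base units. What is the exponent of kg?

2

J = kg·m²·s⁻².
So J² = kg²·m⁴·s⁻⁴.
Gy = m²·s⁻².
Combining: J²·Gy = (kg²·m⁴·s⁻⁴) · (m²·s⁻²) = kg²·m⁶·s⁻⁶.
The exponent of kg is 2.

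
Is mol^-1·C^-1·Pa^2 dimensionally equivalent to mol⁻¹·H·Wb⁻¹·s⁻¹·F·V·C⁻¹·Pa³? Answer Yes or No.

Left side:
  C = A·s = s·A (charge = current × time).
  So C⁻¹ = s⁻¹·A⁻¹.
  Pa = N/m² (pressure = force per area),
      = kg·m⁻¹·s⁻².
  So Pa² = kg²·m⁻²·s⁻⁴.
  Combining: mol⁻¹·C⁻¹·Pa² = mol⁻¹ · (s⁻¹·A⁻¹) · (kg²·m⁻²·s⁻⁴) = kg²·m⁻²·s⁻⁵·A⁻¹·mol⁻¹.
Right side:
  H = Wb/A (inductance = flux per current),
      = kg·m²·s⁻²·A⁻².
  Wb = V·s (flux: a volt is a weber per second),
      = kg·m²·s⁻²·A⁻¹.
  So Wb⁻¹ = kg⁻¹·m⁻²·s²·A.
  F = C/V (capacitance = charge per voltage),
      = A·s/(kg·m²·s⁻³·A⁻¹) (substituting C and V),
      = kg⁻¹·m⁻²·s⁴·A².
  V = W/A (potential = power per current),
      = kg·m²·s⁻³·A⁻¹.
  C = A·s = s·A (charge = current × time).
  So C⁻¹ = s⁻¹·A⁻¹.
  Pa = N/m² (pressure = force per area),
      = kg·m⁻¹·s⁻².
  So Pa³ = kg³·m⁻³·s⁻⁶.
  Combining: mol⁻¹·H·Wb⁻¹·s⁻¹·F·V·C⁻¹·Pa³ = mol⁻¹ · (kg·m²·s⁻²·A⁻²) · (kg⁻¹·m⁻²·s²·A) · s⁻¹ · (kg⁻¹·m⁻²·s⁴·A²) · (kg·m²·s⁻³·A⁻¹) · (s⁻¹·A⁻¹) · (kg³·m⁻³·s⁻⁶) = kg³·m⁻³·s⁻⁷·A⁻¹·mol⁻¹.
Left is kg²·m⁻²·s⁻⁵·A⁻¹·mol⁻¹; right is kg³·m⁻³·s⁻⁷·A⁻¹·mol⁻¹ — different.

No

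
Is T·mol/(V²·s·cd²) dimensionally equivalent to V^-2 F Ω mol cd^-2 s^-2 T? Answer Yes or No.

Left side:
  T = kg·s⁻²·A⁻¹.
  V = kg·m²·s⁻³·A⁻¹.
  So V⁻² = kg⁻²·m⁻⁴·s⁶·A².
  Combining: T·V⁻²·mol·s⁻¹·cd⁻² = (kg·s⁻²·A⁻¹) · (kg⁻²·m⁻⁴·s⁶·A²) · mol · s⁻¹ · cd⁻² = kg⁻¹·m⁻⁴·s³·A·mol·cd⁻².
Right side:
  V = kg·m²·s⁻³·A⁻¹.
  So V⁻² = kg⁻²·m⁻⁴·s⁶·A².
  F = kg⁻¹·m⁻²·s⁴·A².
  Ω = kg·m²·s⁻³·A⁻².
  T = kg·s⁻²·A⁻¹.
  Combining: V⁻²·F·Ω·mol·cd⁻²·s⁻²·T = (kg⁻²·m⁻⁴·s⁶·A²) · (kg⁻¹·m⁻²·s⁴·A²) · (kg·m²·s⁻³·A⁻²) · mol · cd⁻² · s⁻² · (kg·s⁻²·A⁻¹) = kg⁻¹·m⁻⁴·s³·A·mol·cd⁻².
Both reduce to kg⁻¹·m⁻⁴·s³·A·mol·cd⁻².

Yes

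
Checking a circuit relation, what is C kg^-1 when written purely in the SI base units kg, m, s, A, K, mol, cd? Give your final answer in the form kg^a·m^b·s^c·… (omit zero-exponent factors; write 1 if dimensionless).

kg⁻¹·s·A

C = A·s = s·A (charge = current × time).
Combining: C·kg⁻¹ = (s·A) · kg⁻¹ = kg⁻¹·s·A.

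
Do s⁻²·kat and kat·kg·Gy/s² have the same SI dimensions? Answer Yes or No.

No

Left side:
  kat = mol/s = s⁻¹·mol (catalytic activity).
  Combining: s⁻²·kat = s⁻² · (s⁻¹·mol) = s⁻³·mol.
Right side:
  kat = s⁻¹·mol.
  Gy = m²·s⁻².
  Combining: kat·s⁻²·kg·Gy = (s⁻¹·mol) · s⁻² · kg · (m²·s⁻²) = kg·m²·s⁻⁵·mol.
Left is s⁻³·mol; right is kg·m²·s⁻⁵·mol — different.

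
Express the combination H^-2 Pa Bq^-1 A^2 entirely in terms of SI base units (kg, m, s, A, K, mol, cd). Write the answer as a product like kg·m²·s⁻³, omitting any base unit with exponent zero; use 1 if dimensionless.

kg⁻¹·m⁻⁵·s³·A⁶

H = kg·m²·s⁻²·A⁻².
So H⁻² = kg⁻²·m⁻⁴·s⁴·A⁴.
Pa = kg·m⁻¹·s⁻².
Bq = s⁻¹.
So Bq⁻¹ = s.
Combining: H⁻²·Pa·Bq⁻¹·A² = (kg⁻²·m⁻⁴·s⁴·A⁴) · (kg·m⁻¹·s⁻²) · s · A² = kg⁻¹·m⁻⁵·s³·A⁶.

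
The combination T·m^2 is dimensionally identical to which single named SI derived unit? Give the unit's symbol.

Wb

T = kg·s⁻²·A⁻¹.
Combining: T·m² = (kg·s⁻²·A⁻¹) · m² = kg·m²·s⁻²·A⁻¹.
kg·m²·s⁻²·A⁻¹ is the base-SI form of the weber.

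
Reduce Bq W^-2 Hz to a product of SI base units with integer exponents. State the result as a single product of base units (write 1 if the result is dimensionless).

Bq = s⁻¹.
W = kg·m²·s⁻³.
So W⁻² = kg⁻²·m⁻⁴·s⁶.
Hz = s⁻¹.
Combining: Bq·W⁻²·Hz = s⁻¹ · (kg⁻²·m⁻⁴·s⁶) · s⁻¹ = kg⁻²·m⁻⁴·s⁴.

kg⁻²·m⁻⁴·s⁴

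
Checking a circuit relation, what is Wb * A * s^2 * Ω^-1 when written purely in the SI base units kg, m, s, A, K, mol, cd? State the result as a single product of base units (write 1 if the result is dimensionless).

Wb = kg·m²·s⁻²·A⁻¹.
Ω = kg·m²·s⁻³·A⁻².
So Ω⁻¹ = kg⁻¹·m⁻²·s³·A².
Combining: Wb·A·s²·Ω⁻¹ = (kg·m²·s⁻²·A⁻¹) · A · s² · (kg⁻¹·m⁻²·s³·A²) = s³·A².

s³·A²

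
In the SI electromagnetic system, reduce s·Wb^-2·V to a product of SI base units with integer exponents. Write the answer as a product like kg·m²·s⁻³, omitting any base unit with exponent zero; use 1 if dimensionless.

Wb = V·s (flux: a volt is a weber per second),
    = kg·m²·s⁻²·A⁻¹.
So Wb⁻² = kg⁻²·m⁻⁴·s⁴·A².
V = W/A (potential = power per current),
    = kg·m²·s⁻³·A⁻¹.
Combining: s·Wb⁻²·V = s · (kg⁻²·m⁻⁴·s⁴·A²) · (kg·m²·s⁻³·A⁻¹) = kg⁻¹·m⁻²·s²·A.

kg⁻¹·m⁻²·s²·A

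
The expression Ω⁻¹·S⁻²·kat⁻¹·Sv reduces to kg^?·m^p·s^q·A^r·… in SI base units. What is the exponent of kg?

1

Ω = V/A (resistance = voltage per current),
    = kg·m²·s⁻³·A⁻².
So Ω⁻¹ = kg⁻¹·m⁻²·s³·A².
S = 1/Ω (conductance is reciprocal resistance),
    = kg⁻¹·m⁻²·s³·A².
So S⁻² = kg²·m⁴·s⁻⁶·A⁻⁴.
kat = mol/s = s⁻¹·mol (catalytic activity).
So kat⁻¹ = s·mol⁻¹.
Sv = J/kg (equivalent dose = energy per mass),
    = m²·s⁻².
Combining: Ω⁻¹·S⁻²·kat⁻¹·Sv = (kg⁻¹·m⁻²·s³·A²) · (kg²·m⁴·s⁻⁶·A⁻⁴) · (s·mol⁻¹) · (m²·s⁻²) = kg·m⁴·s⁻⁴·A⁻²·mol⁻¹.
The exponent of kg is 1.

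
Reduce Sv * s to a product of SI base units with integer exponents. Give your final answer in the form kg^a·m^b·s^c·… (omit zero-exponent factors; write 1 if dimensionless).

Sv = J/kg (equivalent dose = energy per mass),
    = m²·s⁻².
Combining: Sv·s = (m²·s⁻²) · s = m²·s⁻¹.

m²·s⁻¹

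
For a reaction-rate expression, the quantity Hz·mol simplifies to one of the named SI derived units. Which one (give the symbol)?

kat

Hz = s⁻¹.
Combining: Hz·mol = s⁻¹ · mol = s⁻¹·mol.
s⁻¹·mol is the base-SI form of the katal.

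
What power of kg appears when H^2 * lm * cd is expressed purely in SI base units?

H = kg·m²·s⁻²·A⁻².
So H² = kg²·m⁴·s⁻⁴·A⁻⁴.
lm = cd.
Combining: H²·lm·cd = (kg²·m⁴·s⁻⁴·A⁻⁴) · cd · cd = kg²·m⁴·s⁻⁴·A⁻⁴·cd².
The exponent of kg is 2.

2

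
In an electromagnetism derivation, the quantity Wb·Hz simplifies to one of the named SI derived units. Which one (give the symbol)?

Wb = V·s (flux: a volt is a weber per second),
    = kg·m²·s⁻²·A⁻¹.
Hz = 1/s = s⁻¹ (frequency is cycles per second).
Combining: Wb·Hz = (kg·m²·s⁻²·A⁻¹) · s⁻¹ = kg·m²·s⁻³·A⁻¹.
kg·m²·s⁻³·A⁻¹ is the base-SI form of the volt.

V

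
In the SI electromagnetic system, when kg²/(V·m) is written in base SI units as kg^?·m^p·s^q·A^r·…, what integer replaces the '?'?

V = W/A (potential = power per current),
    = kg·m²·s⁻³·A⁻¹.
So V⁻¹ = kg⁻¹·m⁻²·s³·A.
Combining: kg²·V⁻¹·m⁻¹ = kg² · (kg⁻¹·m⁻²·s³·A) · m⁻¹ = kg·m⁻³·s³·A.
The exponent of kg is 1.

1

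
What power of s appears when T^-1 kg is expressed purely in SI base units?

T = Wb/m² (flux density = flux per area),
    = kg·s⁻²·A⁻¹.
So T⁻¹ = kg⁻¹·s²·A.
Combining: T⁻¹·kg = (kg⁻¹·s²·A) · kg = s²·A.
The exponent of s is 2.

2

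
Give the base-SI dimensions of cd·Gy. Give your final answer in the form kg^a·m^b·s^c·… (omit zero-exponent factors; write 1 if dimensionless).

Gy = J/kg (absorbed dose = energy per mass),
    = m²·s⁻².
Combining: cd·Gy = cd · (m²·s⁻²) = m²·s⁻²·cd.

m²·s⁻²·cd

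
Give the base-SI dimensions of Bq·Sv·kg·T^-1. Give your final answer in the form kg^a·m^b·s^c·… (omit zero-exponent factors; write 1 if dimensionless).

m²·s⁻¹·A

Bq = s⁻¹.
Sv = m²·s⁻².
T = kg·s⁻²·A⁻¹.
So T⁻¹ = kg⁻¹·s²·A.
Combining: Bq·Sv·kg·T⁻¹ = s⁻¹ · (m²·s⁻²) · kg · (kg⁻¹·s²·A) = m²·s⁻¹·A.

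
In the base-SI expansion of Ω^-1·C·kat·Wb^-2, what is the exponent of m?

-6

Ω = kg·m²·s⁻³·A⁻².
So Ω⁻¹ = kg⁻¹·m⁻²·s³·A².
C = s·A.
kat = s⁻¹·mol.
Wb = kg·m²·s⁻²·A⁻¹.
So Wb⁻² = kg⁻²·m⁻⁴·s⁴·A².
Combining: Ω⁻¹·C·kat·Wb⁻² = (kg⁻¹·m⁻²·s³·A²) · (s·A) · (s⁻¹·mol) · (kg⁻²·m⁻⁴·s⁴·A²) = kg⁻³·m⁻⁶·s⁷·A⁵·mol.
The exponent of m is -6.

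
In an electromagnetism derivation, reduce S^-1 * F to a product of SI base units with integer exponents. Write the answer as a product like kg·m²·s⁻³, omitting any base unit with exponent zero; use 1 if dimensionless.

S = kg⁻¹·m⁻²·s³·A².
So S⁻¹ = kg·m²·s⁻³·A⁻².
F = kg⁻¹·m⁻²·s⁴·A².
Combining: S⁻¹·F = (kg·m²·s⁻³·A⁻²) · (kg⁻¹·m⁻²·s⁴·A²) = s.

s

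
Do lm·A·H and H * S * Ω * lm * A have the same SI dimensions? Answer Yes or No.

Left side:
  lm = cd.
  H = kg·m²·s⁻²·A⁻².
  Combining: lm·A·H = cd · A · (kg·m²·s⁻²·A⁻²) = kg·m²·s⁻²·A⁻¹·cd.
Right side:
  H = Wb/A (inductance = flux per current),
      = kg·m²·s⁻²·A⁻².
  S = 1/Ω (conductance is reciprocal resistance),
      = kg⁻¹·m⁻²·s³·A².
  Ω = V/A (resistance = voltage per current),
      = kg·m²·s⁻³·A⁻².
  lm = cd·sr = cd (luminous flux; sr is dimensionless).
  Combining: H·S·Ω·lm·A = (kg·m²·s⁻²·A⁻²) · (kg⁻¹·m⁻²·s³·A²) · (kg·m²·s⁻³·A⁻²) · cd · A = kg·m²·s⁻²·A⁻¹·cd.
Both reduce to kg·m²·s⁻²·A⁻¹·cd.

Yes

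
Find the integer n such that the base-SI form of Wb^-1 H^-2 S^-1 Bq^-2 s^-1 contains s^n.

4

Wb = V·s (flux: a volt is a weber per second),
    = kg·m²·s⁻²·A⁻¹.
So Wb⁻¹ = kg⁻¹·m⁻²·s²·A.
H = Wb/A (inductance = flux per current),
    = kg·m²·s⁻²·A⁻².
So H⁻² = kg⁻²·m⁻⁴·s⁴·A⁴.
S = 1/Ω (conductance is reciprocal resistance),
    = kg⁻¹·m⁻²·s³·A².
So S⁻¹ = kg·m²·s⁻³·A⁻².
Bq = 1/s = s⁻¹ (activity is decays per second).
So Bq⁻² = s².
Combining: Wb⁻¹·H⁻²·S⁻¹·Bq⁻²·s⁻¹ = (kg⁻¹·m⁻²·s²·A) · (kg⁻²·m⁻⁴·s⁴·A⁴) · (kg·m²·s⁻³·A⁻²) · s² · s⁻¹ = kg⁻²·m⁻⁴·s⁴·A³.
The exponent of s is 4.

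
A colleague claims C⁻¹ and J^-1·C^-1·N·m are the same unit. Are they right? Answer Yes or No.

Yes

Left side:
  C = A·s = s·A (charge = current × time).
  So C⁻¹ = s⁻¹·A⁻¹.
Right side:
  J = N·m (work = force × distance),
      = kg·m²·s⁻².
  So J⁻¹ = kg⁻¹·m⁻²·s².
  C = A·s = s·A (charge = current × time).
  So C⁻¹ = s⁻¹·A⁻¹.
  N = kg·m/s² = kg·m·s⁻² (force = mass × acceleration).
  Combining: J⁻¹·C⁻¹·N·m = (kg⁻¹·m⁻²·s²) · (s⁻¹·A⁻¹) · (kg·m·s⁻²) · m = s⁻¹·A⁻¹.
Both reduce to s⁻¹·A⁻¹.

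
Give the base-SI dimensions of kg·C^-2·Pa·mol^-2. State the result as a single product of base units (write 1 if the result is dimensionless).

kg²·m⁻¹·s⁻⁴·A⁻²·mol⁻²

C = A·s = s·A (charge = current × time).
So C⁻² = s⁻²·A⁻².
Pa = N/m² (pressure = force per area),
    = kg·m⁻¹·s⁻².
Combining: kg·C⁻²·Pa·mol⁻² = kg · (s⁻²·A⁻²) · (kg·m⁻¹·s⁻²) · mol⁻² = kg²·m⁻¹·s⁻⁴·A⁻²·mol⁻².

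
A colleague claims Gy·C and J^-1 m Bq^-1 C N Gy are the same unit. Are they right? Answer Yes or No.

Left side:
  Gy = m²·s⁻².
  C = s·A.
  Combining: Gy·C = (m²·s⁻²) · (s·A) = m²·s⁻¹·A.
Right side:
  J = N·m (work = force × distance),
      = kg·m²·s⁻².
  So J⁻¹ = kg⁻¹·m⁻²·s².
  Bq = 1/s = s⁻¹ (activity is decays per second).
  So Bq⁻¹ = s.
  C = A·s = s·A (charge = current × time).
  N = kg·m/s² = kg·m·s⁻² (force = mass × acceleration).
  Gy = J/kg (absorbed dose = energy per mass),
      = m²·s⁻².
  Combining: J⁻¹·m·Bq⁻¹·C·N·Gy = (kg⁻¹·m⁻²·s²) · m · s · (s·A) · (kg·m·s⁻²) · (m²·s⁻²) = m²·A.
Left is m²·s⁻¹·A; right is m²·A — different.

No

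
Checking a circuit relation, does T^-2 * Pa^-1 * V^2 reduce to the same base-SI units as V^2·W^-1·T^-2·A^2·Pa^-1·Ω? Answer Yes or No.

Yes

Left side:
  T = Wb/m² (flux density = flux per area),
      = kg·s⁻²·A⁻¹.
  So T⁻² = kg⁻²·s⁴·A².
  Pa = N/m² (pressure = force per area),
      = kg·m⁻¹·s⁻².
  So Pa⁻¹ = kg⁻¹·m·s².
  V = W/A (potential = power per current),
      = kg·m²·s⁻³·A⁻¹.
  So V² = kg²·m⁴·s⁻⁶·A⁻².
  Combining: T⁻²·Pa⁻¹·V² = (kg⁻²·s⁴·A²) · (kg⁻¹·m·s²) · (kg²·m⁴·s⁻⁶·A⁻²) = kg⁻¹·m⁵.
Right side:
  V = kg·m²·s⁻³·A⁻¹.
  So V² = kg²·m⁴·s⁻⁶·A⁻².
  W = kg·m²·s⁻³.
  So W⁻¹ = kg⁻¹·m⁻²·s³.
  T = kg·s⁻²·A⁻¹.
  So T⁻² = kg⁻²·s⁴·A².
  Pa = kg·m⁻¹·s⁻².
  So Pa⁻¹ = kg⁻¹·m·s².
  Ω = kg·m²·s⁻³·A⁻².
  Combining: V²·W⁻¹·T⁻²·A²·Pa⁻¹·Ω = (kg²·m⁴·s⁻⁶·A⁻²) · (kg⁻¹·m⁻²·s³) · (kg⁻²·s⁴·A²) · A² · (kg⁻¹·m·s²) · (kg·m²·s⁻³·A⁻²) = kg⁻¹·m⁵.
Both reduce to kg⁻¹·m⁵.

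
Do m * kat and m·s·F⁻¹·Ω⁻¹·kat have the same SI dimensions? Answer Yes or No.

Left side:
  kat = s⁻¹·mol.
  Combining: m·kat = m · (s⁻¹·mol) = m·s⁻¹·mol.
Right side:
  F = kg⁻¹·m⁻²·s⁴·A².
  So F⁻¹ = kg·m²·s⁻⁴·A⁻².
  Ω = kg·m²·s⁻³·A⁻².
  So Ω⁻¹ = kg⁻¹·m⁻²·s³·A².
  kat = s⁻¹·mol.
  Combining: m·s·F⁻¹·Ω⁻¹·kat = m · s · (kg·m²·s⁻⁴·A⁻²) · (kg⁻¹·m⁻²·s³·A²) · (s⁻¹·mol) = m·s⁻¹·mol.
Both reduce to m·s⁻¹·mol.

Yes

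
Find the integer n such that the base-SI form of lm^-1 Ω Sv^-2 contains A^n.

-2

lm = cd.
So lm⁻¹ = cd⁻¹.
Ω = kg·m²·s⁻³·A⁻².
Sv = m²·s⁻².
So Sv⁻² = m⁻⁴·s⁴.
Combining: lm⁻¹·Ω·Sv⁻² = cd⁻¹ · (kg·m²·s⁻³·A⁻²) · (m⁻⁴·s⁴) = kg·m⁻²·s·A⁻²·cd⁻¹.
The exponent of A is -2.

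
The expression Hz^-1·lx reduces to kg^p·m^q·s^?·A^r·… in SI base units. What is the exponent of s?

1

Hz = 1/s = s⁻¹ (frequency is cycles per second).
So Hz⁻¹ = s.
lx = lm/m² (illuminance = luminous flux per area),
    = m⁻²·cd.
Combining: Hz⁻¹·lx = s · (m⁻²·cd) = m⁻²·s·cd.
The exponent of s is 1.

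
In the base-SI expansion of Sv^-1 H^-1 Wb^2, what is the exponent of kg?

Sv = m²·s⁻².
So Sv⁻¹ = m⁻²·s².
H = kg·m²·s⁻²·A⁻².
So H⁻¹ = kg⁻¹·m⁻²·s²·A².
Wb = kg·m²·s⁻²·A⁻¹.
So Wb² = kg²·m⁴·s⁻⁴·A⁻².
Combining: Sv⁻¹·H⁻¹·Wb² = (m⁻²·s²) · (kg⁻¹·m⁻²·s²·A²) · (kg²·m⁴·s⁻⁴·A⁻²) = kg.
The exponent of kg is 1.

1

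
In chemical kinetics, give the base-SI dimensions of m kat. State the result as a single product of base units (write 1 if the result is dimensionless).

kat = s⁻¹·mol.
Combining: m·kat = m · (s⁻¹·mol) = m·s⁻¹·mol.

m·s⁻¹·mol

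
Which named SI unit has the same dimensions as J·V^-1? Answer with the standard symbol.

J = N·m (work = force × distance),
    = kg·m²·s⁻².
V = W/A (potential = power per current),
    = kg·m²·s⁻³·A⁻¹.
So V⁻¹ = kg⁻¹·m⁻²·s³·A.
Combining: J·V⁻¹ = (kg·m²·s⁻²) · (kg⁻¹·m⁻²·s³·A) = s·A.
s·A is the base-SI form of the coulomb.

C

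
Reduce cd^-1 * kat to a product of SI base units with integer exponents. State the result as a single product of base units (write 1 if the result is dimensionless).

s⁻¹·mol·cd⁻¹

kat = mol/s = s⁻¹·mol (catalytic activity).
Combining: cd⁻¹·kat = cd⁻¹ · (s⁻¹·mol) = s⁻¹·mol·cd⁻¹.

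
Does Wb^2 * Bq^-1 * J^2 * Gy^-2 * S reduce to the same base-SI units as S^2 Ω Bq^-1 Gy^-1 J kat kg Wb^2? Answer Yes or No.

Left side:
  Wb = V·s (flux: a volt is a weber per second),
      = kg·m²·s⁻²·A⁻¹.
  So Wb² = kg²·m⁴·s⁻⁴·A⁻².
  Bq = 1/s = s⁻¹ (activity is decays per second).
  So Bq⁻¹ = s.
  J = N·m (work = force × distance),
      = kg·m²·s⁻².
  So J² = kg²·m⁴·s⁻⁴.
  Gy = J/kg (absorbed dose = energy per mass),
      = m²·s⁻².
  So Gy⁻² = m⁻⁴·s⁴.
  S = 1/Ω (conductance is reciprocal resistance),
      = kg⁻¹·m⁻²·s³·A².
  Combining: Wb²·Bq⁻¹·J²·Gy⁻²·S = (kg²·m⁴·s⁻⁴·A⁻²) · s · (kg²·m⁴·s⁻⁴) · (m⁻⁴·s⁴) · (kg⁻¹·m⁻²·s³·A²) = kg³·m².
Right side:
  S = kg⁻¹·m⁻²·s³·A².
  So S² = kg⁻²·m⁻⁴·s⁶·A⁴.
  Ω = kg·m²·s⁻³·A⁻².
  Bq = s⁻¹.
  So Bq⁻¹ = s.
  Gy = m²·s⁻².
  So Gy⁻¹ = m⁻²·s².
  J = kg·m²·s⁻².
  kat = s⁻¹·mol.
  Wb = kg·m²·s⁻²·A⁻¹.
  So Wb² = kg²·m⁴·s⁻⁴·A⁻².
  Combining: S²·Ω·Bq⁻¹·Gy⁻¹·J·kat·kg·Wb² = (kg⁻²·m⁻⁴·s⁶·A⁴) · (kg·m²·s⁻³·A⁻²) · s · (m⁻²·s²) · (kg·m²·s⁻²) · (s⁻¹·mol) · kg · (kg²·m⁴·s⁻⁴·A⁻²) = kg³·m²·s⁻¹·mol.
Left is kg³·m²; right is kg³·m²·s⁻¹·mol — different.

No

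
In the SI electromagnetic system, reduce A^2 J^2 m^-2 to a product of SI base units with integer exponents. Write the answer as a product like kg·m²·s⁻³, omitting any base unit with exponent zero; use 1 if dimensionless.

kg²·m²·s⁻⁴·A²

J = kg·m²·s⁻².
So J² = kg²·m⁴·s⁻⁴.
Combining: A²·J²·m⁻² = A² · (kg²·m⁴·s⁻⁴) · m⁻² = kg²·m²·s⁻⁴·A².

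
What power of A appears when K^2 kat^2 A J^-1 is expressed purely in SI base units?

1

kat = s⁻¹·mol.
So kat² = s⁻²·mol².
J = kg·m²·s⁻².
So J⁻¹ = kg⁻¹·m⁻²·s².
Combining: K²·kat²·A·J⁻¹ = K² · (s⁻²·mol²) · A · (kg⁻¹·m⁻²·s²) = kg⁻¹·m⁻²·A·K²·mol².
The exponent of A is 1.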